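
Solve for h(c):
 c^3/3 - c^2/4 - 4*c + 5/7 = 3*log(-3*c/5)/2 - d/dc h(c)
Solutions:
 h(c) = C1 - c^4/12 + c^3/12 + 2*c^2 + 3*c*log(-c)/2 + c*(-2*log(5) - 31/14 + log(3) + log(15)/2)


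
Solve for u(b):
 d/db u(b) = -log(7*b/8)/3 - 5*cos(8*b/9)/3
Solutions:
 u(b) = C1 - b*log(b)/3 - b*log(7)/3 + b/3 + b*log(2) - 15*sin(8*b/9)/8


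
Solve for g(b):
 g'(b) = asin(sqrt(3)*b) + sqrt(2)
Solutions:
 g(b) = C1 + b*asin(sqrt(3)*b) + sqrt(2)*b + sqrt(3)*sqrt(1 - 3*b^2)/3


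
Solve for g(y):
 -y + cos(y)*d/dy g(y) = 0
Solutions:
 g(y) = C1 + Integral(y/cos(y), y)


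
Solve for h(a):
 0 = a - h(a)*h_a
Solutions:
 h(a) = -sqrt(C1 + a^2)
 h(a) = sqrt(C1 + a^2)


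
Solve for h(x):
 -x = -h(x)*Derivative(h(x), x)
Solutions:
 h(x) = -sqrt(C1 + x^2)
 h(x) = sqrt(C1 + x^2)


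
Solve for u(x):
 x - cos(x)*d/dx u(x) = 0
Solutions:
 u(x) = C1 + Integral(x/cos(x), x)


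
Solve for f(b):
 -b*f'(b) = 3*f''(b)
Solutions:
 f(b) = C1 + C2*erf(sqrt(6)*b/6)


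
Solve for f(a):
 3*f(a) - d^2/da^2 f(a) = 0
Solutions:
 f(a) = C1*exp(-sqrt(3)*a) + C2*exp(sqrt(3)*a)


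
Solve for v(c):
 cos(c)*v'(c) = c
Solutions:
 v(c) = C1 + Integral(c/cos(c), c)


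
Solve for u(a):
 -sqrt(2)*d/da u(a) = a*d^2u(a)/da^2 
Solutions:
 u(a) = C1 + C2*a^(1 - sqrt(2))


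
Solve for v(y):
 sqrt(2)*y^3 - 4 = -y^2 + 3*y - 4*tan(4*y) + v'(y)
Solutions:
 v(y) = C1 + sqrt(2)*y^4/4 + y^3/3 - 3*y^2/2 - 4*y - log(cos(4*y))


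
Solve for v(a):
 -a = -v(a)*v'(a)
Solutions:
 v(a) = -sqrt(C1 + a^2)
 v(a) = sqrt(C1 + a^2)


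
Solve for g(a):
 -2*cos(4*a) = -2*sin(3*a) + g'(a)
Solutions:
 g(a) = C1 - sin(4*a)/2 - 2*cos(3*a)/3


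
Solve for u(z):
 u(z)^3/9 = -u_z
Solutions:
 u(z) = -3*sqrt(2)*sqrt(-1/(C1 - z))/2
 u(z) = 3*sqrt(2)*sqrt(-1/(C1 - z))/2


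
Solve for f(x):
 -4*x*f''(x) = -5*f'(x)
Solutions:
 f(x) = C1 + C2*x^(9/4)


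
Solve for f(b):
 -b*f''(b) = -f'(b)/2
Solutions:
 f(b) = C1 + C2*b^(3/2)


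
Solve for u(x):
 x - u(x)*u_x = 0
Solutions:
 u(x) = -sqrt(C1 + x^2)
 u(x) = sqrt(C1 + x^2)


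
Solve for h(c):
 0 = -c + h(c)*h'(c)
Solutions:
 h(c) = -sqrt(C1 + c^2)
 h(c) = sqrt(C1 + c^2)


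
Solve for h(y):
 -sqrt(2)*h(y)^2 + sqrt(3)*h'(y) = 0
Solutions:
 h(y) = -3/(C1 + sqrt(6)*y)


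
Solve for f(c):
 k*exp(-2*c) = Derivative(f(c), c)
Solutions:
 f(c) = C1 - k*exp(-2*c)/2


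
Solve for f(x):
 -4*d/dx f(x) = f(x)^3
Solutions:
 f(x) = -sqrt(2)*sqrt(-1/(C1 - x))
 f(x) = sqrt(2)*sqrt(-1/(C1 - x))


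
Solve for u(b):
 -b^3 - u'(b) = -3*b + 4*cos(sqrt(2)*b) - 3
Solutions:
 u(b) = C1 - b^4/4 + 3*b^2/2 + 3*b - 2*sqrt(2)*sin(sqrt(2)*b)


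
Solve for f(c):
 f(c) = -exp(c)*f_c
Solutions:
 f(c) = C1*exp(exp(-c))


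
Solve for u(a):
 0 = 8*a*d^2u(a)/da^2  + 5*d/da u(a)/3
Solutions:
 u(a) = C1 + C2*a^(19/24)


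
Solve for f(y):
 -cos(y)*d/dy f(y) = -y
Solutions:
 f(y) = C1 + Integral(y/cos(y), y)


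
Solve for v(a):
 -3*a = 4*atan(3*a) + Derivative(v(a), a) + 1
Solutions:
 v(a) = C1 - 3*a^2/2 - 4*a*atan(3*a) - a + 2*log(9*a^2 + 1)/3


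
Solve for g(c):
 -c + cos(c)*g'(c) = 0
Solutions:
 g(c) = C1 + Integral(c/cos(c), c)


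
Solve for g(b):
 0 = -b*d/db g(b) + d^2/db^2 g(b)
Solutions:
 g(b) = C1 + C2*erfi(sqrt(2)*b/2)


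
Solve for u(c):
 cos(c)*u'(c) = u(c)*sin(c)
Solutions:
 u(c) = C1/cos(c)


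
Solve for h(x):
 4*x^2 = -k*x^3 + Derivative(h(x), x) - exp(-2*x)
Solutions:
 h(x) = C1 + k*x^4/4 + 4*x^3/3 - exp(-2*x)/2


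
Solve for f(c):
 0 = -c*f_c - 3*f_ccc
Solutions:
 f(c) = C1 + Integral(C2*airyai(-3^(2/3)*c/3) + C3*airybi(-3^(2/3)*c/3), c)


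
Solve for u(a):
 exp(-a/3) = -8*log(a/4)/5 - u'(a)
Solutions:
 u(a) = C1 - 8*a*log(a)/5 + 8*a*(1 + 2*log(2))/5 + 3*exp(-a/3)


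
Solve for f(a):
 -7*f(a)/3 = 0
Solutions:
 f(a) = 0


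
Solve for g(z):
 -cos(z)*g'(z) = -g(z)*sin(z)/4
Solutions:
 g(z) = C1/cos(z)^(1/4)


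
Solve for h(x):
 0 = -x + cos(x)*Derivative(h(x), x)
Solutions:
 h(x) = C1 + Integral(x/cos(x), x)


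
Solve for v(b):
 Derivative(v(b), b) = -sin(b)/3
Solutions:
 v(b) = C1 + cos(b)/3


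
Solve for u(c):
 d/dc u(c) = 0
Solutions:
 u(c) = C1


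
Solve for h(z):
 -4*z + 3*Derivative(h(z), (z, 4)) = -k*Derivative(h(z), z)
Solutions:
 h(z) = C1 + C2*exp(3^(2/3)*z*(-k)^(1/3)/3) + C3*exp(z*(-k)^(1/3)*(-3^(2/3) + 3*3^(1/6)*I)/6) + C4*exp(-z*(-k)^(1/3)*(3^(2/3) + 3*3^(1/6)*I)/6) + 2*z^2/k


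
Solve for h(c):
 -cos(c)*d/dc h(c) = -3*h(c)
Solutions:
 h(c) = C1*(sin(c) + 1)^(3/2)/(sin(c) - 1)^(3/2)


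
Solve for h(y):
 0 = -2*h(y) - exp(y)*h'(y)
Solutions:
 h(y) = C1*exp(2*exp(-y))


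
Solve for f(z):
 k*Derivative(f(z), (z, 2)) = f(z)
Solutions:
 f(z) = C1*exp(-z*sqrt(1/k)) + C2*exp(z*sqrt(1/k))


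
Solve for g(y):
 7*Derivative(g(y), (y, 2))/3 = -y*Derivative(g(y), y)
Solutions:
 g(y) = C1 + C2*erf(sqrt(42)*y/14)


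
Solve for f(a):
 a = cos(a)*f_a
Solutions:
 f(a) = C1 + Integral(a/cos(a), a)


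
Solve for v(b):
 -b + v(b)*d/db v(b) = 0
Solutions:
 v(b) = -sqrt(C1 + b^2)
 v(b) = sqrt(C1 + b^2)


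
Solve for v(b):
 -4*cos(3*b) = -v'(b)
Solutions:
 v(b) = C1 + 4*sin(3*b)/3


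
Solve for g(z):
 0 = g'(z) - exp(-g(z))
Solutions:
 g(z) = log(C1 + z)


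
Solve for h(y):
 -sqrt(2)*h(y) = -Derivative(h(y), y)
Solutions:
 h(y) = C1*exp(sqrt(2)*y)


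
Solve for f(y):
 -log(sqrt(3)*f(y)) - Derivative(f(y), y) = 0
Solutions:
 2*Integral(1/(2*log(_y) + log(3)), (_y, f(y))) = C1 - y


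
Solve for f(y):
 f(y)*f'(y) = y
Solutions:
 f(y) = -sqrt(C1 + y^2)
 f(y) = sqrt(C1 + y^2)


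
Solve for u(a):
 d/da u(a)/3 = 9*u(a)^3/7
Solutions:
 u(a) = -sqrt(14)*sqrt(-1/(C1 + 27*a))/2
 u(a) = sqrt(14)*sqrt(-1/(C1 + 27*a))/2


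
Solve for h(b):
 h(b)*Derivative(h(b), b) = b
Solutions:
 h(b) = -sqrt(C1 + b^2)
 h(b) = sqrt(C1 + b^2)


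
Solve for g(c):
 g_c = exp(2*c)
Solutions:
 g(c) = C1 + exp(2*c)/2


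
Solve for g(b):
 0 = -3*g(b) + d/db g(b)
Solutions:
 g(b) = C1*exp(3*b)


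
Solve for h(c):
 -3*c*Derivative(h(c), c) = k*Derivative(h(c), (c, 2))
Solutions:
 h(c) = C1 + C2*sqrt(k)*erf(sqrt(6)*c*sqrt(1/k)/2)


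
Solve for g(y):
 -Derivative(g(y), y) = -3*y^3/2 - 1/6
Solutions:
 g(y) = C1 + 3*y^4/8 + y/6


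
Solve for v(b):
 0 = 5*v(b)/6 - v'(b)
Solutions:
 v(b) = C1*exp(5*b/6)


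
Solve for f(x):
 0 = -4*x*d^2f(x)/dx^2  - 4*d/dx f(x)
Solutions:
 f(x) = C1 + C2*log(x)


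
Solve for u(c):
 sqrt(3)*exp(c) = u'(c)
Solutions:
 u(c) = C1 + sqrt(3)*exp(c)


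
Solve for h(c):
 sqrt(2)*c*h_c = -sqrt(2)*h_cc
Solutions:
 h(c) = C1 + C2*erf(sqrt(2)*c/2)


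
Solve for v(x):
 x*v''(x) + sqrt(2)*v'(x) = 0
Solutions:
 v(x) = C1 + C2*x^(1 - sqrt(2))


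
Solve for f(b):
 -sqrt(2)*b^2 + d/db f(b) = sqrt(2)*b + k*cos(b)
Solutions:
 f(b) = C1 + sqrt(2)*b^3/3 + sqrt(2)*b^2/2 + k*sin(b)


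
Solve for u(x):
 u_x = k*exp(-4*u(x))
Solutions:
 u(x) = log(-I*(C1 + 4*k*x)^(1/4))
 u(x) = log(I*(C1 + 4*k*x)^(1/4))
 u(x) = log(-(C1 + 4*k*x)^(1/4))
 u(x) = log(C1 + 4*k*x)/4


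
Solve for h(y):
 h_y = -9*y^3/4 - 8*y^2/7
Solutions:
 h(y) = C1 - 9*y^4/16 - 8*y^3/21


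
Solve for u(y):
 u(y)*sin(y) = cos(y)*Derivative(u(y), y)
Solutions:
 u(y) = C1/cos(y)


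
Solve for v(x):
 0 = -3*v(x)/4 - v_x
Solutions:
 v(x) = C1*exp(-3*x/4)


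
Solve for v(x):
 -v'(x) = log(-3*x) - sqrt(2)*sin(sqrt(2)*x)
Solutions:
 v(x) = C1 - x*log(-x) - x*log(3) + x - cos(sqrt(2)*x)


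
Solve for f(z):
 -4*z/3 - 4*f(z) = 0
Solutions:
 f(z) = -z/3


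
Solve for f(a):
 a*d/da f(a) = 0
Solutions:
 f(a) = C1


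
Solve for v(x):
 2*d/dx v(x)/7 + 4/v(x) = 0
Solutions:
 v(x) = -sqrt(C1 - 28*x)
 v(x) = sqrt(C1 - 28*x)


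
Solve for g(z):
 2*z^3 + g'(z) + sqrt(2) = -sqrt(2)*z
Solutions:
 g(z) = C1 - z^4/2 - sqrt(2)*z^2/2 - sqrt(2)*z


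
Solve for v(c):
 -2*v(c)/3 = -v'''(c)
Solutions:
 v(c) = C3*exp(2^(1/3)*3^(2/3)*c/3) + (C1*sin(2^(1/3)*3^(1/6)*c/2) + C2*cos(2^(1/3)*3^(1/6)*c/2))*exp(-2^(1/3)*3^(2/3)*c/6)


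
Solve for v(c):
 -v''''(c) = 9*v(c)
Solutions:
 v(c) = (C1*sin(sqrt(6)*c/2) + C2*cos(sqrt(6)*c/2))*exp(-sqrt(6)*c/2) + (C3*sin(sqrt(6)*c/2) + C4*cos(sqrt(6)*c/2))*exp(sqrt(6)*c/2)


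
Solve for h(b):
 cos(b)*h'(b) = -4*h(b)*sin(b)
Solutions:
 h(b) = C1*cos(b)^4


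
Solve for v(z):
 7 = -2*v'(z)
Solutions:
 v(z) = C1 - 7*z/2


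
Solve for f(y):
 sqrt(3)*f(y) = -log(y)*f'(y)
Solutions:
 f(y) = C1*exp(-sqrt(3)*li(y))


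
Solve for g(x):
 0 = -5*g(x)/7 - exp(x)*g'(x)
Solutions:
 g(x) = C1*exp(5*exp(-x)/7)


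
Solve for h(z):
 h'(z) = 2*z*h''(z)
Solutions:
 h(z) = C1 + C2*z^(3/2)


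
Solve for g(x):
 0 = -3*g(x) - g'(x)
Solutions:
 g(x) = C1*exp(-3*x)


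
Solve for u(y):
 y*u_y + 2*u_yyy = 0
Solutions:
 u(y) = C1 + Integral(C2*airyai(-2^(2/3)*y/2) + C3*airybi(-2^(2/3)*y/2), y)


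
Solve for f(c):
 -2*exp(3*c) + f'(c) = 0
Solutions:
 f(c) = C1 + 2*exp(3*c)/3


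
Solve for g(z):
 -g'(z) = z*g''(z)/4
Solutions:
 g(z) = C1 + C2/z^3


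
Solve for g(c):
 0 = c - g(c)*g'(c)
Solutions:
 g(c) = -sqrt(C1 + c^2)
 g(c) = sqrt(C1 + c^2)


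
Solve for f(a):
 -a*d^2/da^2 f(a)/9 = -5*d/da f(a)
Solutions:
 f(a) = C1 + C2*a^46


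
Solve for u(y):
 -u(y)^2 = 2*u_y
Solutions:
 u(y) = 2/(C1 + y)


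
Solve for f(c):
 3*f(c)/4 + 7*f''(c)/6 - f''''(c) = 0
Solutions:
 f(c) = C1*exp(-sqrt(3)*c*sqrt(7 + sqrt(157))/6) + C2*exp(sqrt(3)*c*sqrt(7 + sqrt(157))/6) + C3*sin(sqrt(3)*c*sqrt(-7 + sqrt(157))/6) + C4*cos(sqrt(3)*c*sqrt(-7 + sqrt(157))/6)


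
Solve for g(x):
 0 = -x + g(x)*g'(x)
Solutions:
 g(x) = -sqrt(C1 + x^2)
 g(x) = sqrt(C1 + x^2)


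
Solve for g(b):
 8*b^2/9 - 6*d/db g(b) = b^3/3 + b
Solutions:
 g(b) = C1 - b^4/72 + 4*b^3/81 - b^2/12


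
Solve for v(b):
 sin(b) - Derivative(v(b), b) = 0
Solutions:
 v(b) = C1 - cos(b)


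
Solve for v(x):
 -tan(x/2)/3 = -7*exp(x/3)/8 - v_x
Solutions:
 v(x) = C1 - 21*exp(x/3)/8 - 2*log(cos(x/2))/3


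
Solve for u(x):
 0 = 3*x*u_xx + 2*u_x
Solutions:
 u(x) = C1 + C2*x^(1/3)


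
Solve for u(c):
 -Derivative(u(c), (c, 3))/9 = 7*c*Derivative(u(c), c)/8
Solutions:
 u(c) = C1 + Integral(C2*airyai(-63^(1/3)*c/2) + C3*airybi(-63^(1/3)*c/2), c)


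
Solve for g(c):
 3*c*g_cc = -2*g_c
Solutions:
 g(c) = C1 + C2*c^(1/3)


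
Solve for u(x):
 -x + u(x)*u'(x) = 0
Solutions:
 u(x) = -sqrt(C1 + x^2)
 u(x) = sqrt(C1 + x^2)


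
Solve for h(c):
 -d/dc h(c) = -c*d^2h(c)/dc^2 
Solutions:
 h(c) = C1 + C2*c^2


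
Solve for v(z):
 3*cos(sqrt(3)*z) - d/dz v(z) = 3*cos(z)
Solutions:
 v(z) = C1 - 3*sin(z) + sqrt(3)*sin(sqrt(3)*z)


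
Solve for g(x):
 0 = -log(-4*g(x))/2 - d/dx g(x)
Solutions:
 2*Integral(1/(log(-_y) + 2*log(2)), (_y, g(x))) = C1 - x


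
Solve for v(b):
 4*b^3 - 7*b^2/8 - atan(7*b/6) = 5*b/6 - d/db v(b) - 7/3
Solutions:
 v(b) = C1 - b^4 + 7*b^3/24 + 5*b^2/12 + b*atan(7*b/6) - 7*b/3 - 3*log(49*b^2 + 36)/7


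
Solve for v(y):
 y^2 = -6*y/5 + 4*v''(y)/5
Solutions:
 v(y) = C1 + C2*y + 5*y^4/48 + y^3/4


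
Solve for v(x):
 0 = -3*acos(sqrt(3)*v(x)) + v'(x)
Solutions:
 Integral(1/acos(sqrt(3)*_y), (_y, v(x))) = C1 + 3*x


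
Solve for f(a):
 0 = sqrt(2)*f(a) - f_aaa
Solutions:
 f(a) = C3*exp(2^(1/6)*a) + (C1*sin(2^(1/6)*sqrt(3)*a/2) + C2*cos(2^(1/6)*sqrt(3)*a/2))*exp(-2^(1/6)*a/2)


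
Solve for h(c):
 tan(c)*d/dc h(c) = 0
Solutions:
 h(c) = C1


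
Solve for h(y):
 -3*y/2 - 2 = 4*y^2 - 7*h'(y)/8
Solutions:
 h(y) = C1 + 32*y^3/21 + 6*y^2/7 + 16*y/7


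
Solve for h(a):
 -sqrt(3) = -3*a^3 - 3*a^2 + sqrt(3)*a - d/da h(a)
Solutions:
 h(a) = C1 - 3*a^4/4 - a^3 + sqrt(3)*a^2/2 + sqrt(3)*a


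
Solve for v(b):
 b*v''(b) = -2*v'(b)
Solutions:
 v(b) = C1 + C2/b


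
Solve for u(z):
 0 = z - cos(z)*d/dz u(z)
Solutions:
 u(z) = C1 + Integral(z/cos(z), z)


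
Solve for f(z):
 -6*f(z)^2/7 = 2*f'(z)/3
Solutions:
 f(z) = 7/(C1 + 9*z)


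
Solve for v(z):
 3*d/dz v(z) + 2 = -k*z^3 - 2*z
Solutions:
 v(z) = C1 - k*z^4/12 - z^2/3 - 2*z/3


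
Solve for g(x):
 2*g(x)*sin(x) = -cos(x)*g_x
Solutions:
 g(x) = C1*cos(x)^2


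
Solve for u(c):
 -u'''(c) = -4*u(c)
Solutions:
 u(c) = C3*exp(2^(2/3)*c) + (C1*sin(2^(2/3)*sqrt(3)*c/2) + C2*cos(2^(2/3)*sqrt(3)*c/2))*exp(-2^(2/3)*c/2)


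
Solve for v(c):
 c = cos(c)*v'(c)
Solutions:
 v(c) = C1 + Integral(c/cos(c), c)


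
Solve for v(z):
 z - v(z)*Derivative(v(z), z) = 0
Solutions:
 v(z) = -sqrt(C1 + z^2)
 v(z) = sqrt(C1 + z^2)


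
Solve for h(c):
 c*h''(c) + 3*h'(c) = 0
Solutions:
 h(c) = C1 + C2/c^2


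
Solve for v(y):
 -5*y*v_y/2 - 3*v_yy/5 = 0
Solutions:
 v(y) = C1 + C2*erf(5*sqrt(3)*y/6)


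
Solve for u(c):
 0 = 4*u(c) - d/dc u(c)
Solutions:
 u(c) = C1*exp(4*c)


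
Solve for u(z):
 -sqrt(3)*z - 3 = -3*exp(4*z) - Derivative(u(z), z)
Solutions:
 u(z) = C1 + sqrt(3)*z^2/2 + 3*z - 3*exp(4*z)/4


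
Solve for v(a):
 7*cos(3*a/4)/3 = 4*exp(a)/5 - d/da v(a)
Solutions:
 v(a) = C1 + 4*exp(a)/5 - 28*sin(3*a/4)/9


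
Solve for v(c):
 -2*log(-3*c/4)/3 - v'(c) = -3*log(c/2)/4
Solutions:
 v(c) = C1 + c*log(c)/12 + c*(-8*log(3) - 1 + 7*log(2) - 8*I*pi)/12


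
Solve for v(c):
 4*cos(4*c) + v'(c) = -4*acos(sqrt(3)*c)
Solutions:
 v(c) = C1 - 4*c*acos(sqrt(3)*c) + 4*sqrt(3)*sqrt(1 - 3*c^2)/3 - sin(4*c)


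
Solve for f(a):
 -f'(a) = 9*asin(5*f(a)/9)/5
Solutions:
 Integral(1/asin(5*_y/9), (_y, f(a))) = C1 - 9*a/5


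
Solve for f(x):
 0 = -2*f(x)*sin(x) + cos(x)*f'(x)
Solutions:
 f(x) = C1/cos(x)^2


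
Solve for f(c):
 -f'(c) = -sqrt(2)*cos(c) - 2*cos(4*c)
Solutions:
 f(c) = C1 + sqrt(2)*sin(c) + sin(4*c)/2


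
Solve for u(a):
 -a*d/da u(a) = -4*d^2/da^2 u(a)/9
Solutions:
 u(a) = C1 + C2*erfi(3*sqrt(2)*a/4)


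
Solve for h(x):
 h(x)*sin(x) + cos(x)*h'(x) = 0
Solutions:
 h(x) = C1*cos(x)


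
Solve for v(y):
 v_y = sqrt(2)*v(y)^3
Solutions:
 v(y) = -sqrt(2)*sqrt(-1/(C1 + sqrt(2)*y))/2
 v(y) = sqrt(2)*sqrt(-1/(C1 + sqrt(2)*y))/2


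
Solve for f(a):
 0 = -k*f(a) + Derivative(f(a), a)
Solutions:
 f(a) = C1*exp(a*k)


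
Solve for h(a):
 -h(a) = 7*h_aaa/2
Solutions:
 h(a) = C3*exp(-2^(1/3)*7^(2/3)*a/7) + (C1*sin(2^(1/3)*sqrt(3)*7^(2/3)*a/14) + C2*cos(2^(1/3)*sqrt(3)*7^(2/3)*a/14))*exp(2^(1/3)*7^(2/3)*a/14)


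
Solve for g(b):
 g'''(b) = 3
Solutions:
 g(b) = C1 + C2*b + C3*b^2 + b^3/2


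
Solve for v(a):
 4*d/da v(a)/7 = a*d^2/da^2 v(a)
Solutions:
 v(a) = C1 + C2*a^(11/7)


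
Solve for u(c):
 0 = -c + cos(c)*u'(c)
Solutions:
 u(c) = C1 + Integral(c/cos(c), c)


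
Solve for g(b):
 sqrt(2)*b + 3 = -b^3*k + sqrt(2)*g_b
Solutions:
 g(b) = C1 + sqrt(2)*b^4*k/8 + b^2/2 + 3*sqrt(2)*b/2


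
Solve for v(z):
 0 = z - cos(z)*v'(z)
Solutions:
 v(z) = C1 + Integral(z/cos(z), z)


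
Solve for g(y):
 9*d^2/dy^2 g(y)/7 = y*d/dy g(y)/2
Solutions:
 g(y) = C1 + C2*erfi(sqrt(7)*y/6)


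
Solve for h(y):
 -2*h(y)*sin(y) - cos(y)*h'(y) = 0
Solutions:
 h(y) = C1*cos(y)^2


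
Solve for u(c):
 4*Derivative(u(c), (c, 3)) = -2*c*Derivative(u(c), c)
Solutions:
 u(c) = C1 + Integral(C2*airyai(-2^(2/3)*c/2) + C3*airybi(-2^(2/3)*c/2), c)


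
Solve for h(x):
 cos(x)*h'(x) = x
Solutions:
 h(x) = C1 + Integral(x/cos(x), x)


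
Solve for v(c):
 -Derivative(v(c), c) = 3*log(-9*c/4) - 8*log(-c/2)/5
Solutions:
 v(c) = C1 - 7*c*log(-c)/5 + c*(-6*log(3) + 7/5 + 22*log(2)/5)


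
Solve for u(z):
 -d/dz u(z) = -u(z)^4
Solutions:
 u(z) = (-1/(C1 + 3*z))^(1/3)
 u(z) = (-1/(C1 + z))^(1/3)*(-3^(2/3) - 3*3^(1/6)*I)/6
 u(z) = (-1/(C1 + z))^(1/3)*(-3^(2/3) + 3*3^(1/6)*I)/6


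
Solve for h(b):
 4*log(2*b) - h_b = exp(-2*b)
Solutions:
 h(b) = C1 + 4*b*log(b) + 4*b*(-1 + log(2)) + exp(-2*b)/2


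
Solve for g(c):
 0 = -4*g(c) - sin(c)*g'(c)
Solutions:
 g(c) = C1*(cos(c)^2 + 2*cos(c) + 1)/(cos(c)^2 - 2*cos(c) + 1)


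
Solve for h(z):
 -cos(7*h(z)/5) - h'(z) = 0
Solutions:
 z - 5*log(sin(7*h(z)/5) - 1)/14 + 5*log(sin(7*h(z)/5) + 1)/14 = C1


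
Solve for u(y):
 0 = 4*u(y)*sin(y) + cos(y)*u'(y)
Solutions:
 u(y) = C1*cos(y)^4


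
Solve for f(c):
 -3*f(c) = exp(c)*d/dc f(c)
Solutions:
 f(c) = C1*exp(3*exp(-c))


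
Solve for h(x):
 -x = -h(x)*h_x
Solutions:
 h(x) = -sqrt(C1 + x^2)
 h(x) = sqrt(C1 + x^2)


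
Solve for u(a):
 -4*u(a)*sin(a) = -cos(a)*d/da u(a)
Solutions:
 u(a) = C1/cos(a)^4


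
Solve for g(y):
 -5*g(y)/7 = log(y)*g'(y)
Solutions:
 g(y) = C1*exp(-5*li(y)/7)


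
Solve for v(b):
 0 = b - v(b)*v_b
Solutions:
 v(b) = -sqrt(C1 + b^2)
 v(b) = sqrt(C1 + b^2)


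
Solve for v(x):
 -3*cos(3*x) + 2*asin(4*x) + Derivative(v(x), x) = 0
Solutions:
 v(x) = C1 - 2*x*asin(4*x) - sqrt(1 - 16*x^2)/2 + sin(3*x)


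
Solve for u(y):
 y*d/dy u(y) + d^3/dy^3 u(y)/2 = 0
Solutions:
 u(y) = C1 + Integral(C2*airyai(-2^(1/3)*y) + C3*airybi(-2^(1/3)*y), y)


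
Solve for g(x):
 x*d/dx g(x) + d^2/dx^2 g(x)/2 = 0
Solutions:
 g(x) = C1 + C2*erf(x)


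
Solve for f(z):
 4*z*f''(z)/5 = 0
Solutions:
 f(z) = C1 + C2*z


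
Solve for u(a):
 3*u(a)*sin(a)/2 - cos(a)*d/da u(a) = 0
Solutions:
 u(a) = C1/cos(a)^(3/2)


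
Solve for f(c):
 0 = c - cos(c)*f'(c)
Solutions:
 f(c) = C1 + Integral(c/cos(c), c)


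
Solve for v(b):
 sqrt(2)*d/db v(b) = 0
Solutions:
 v(b) = C1


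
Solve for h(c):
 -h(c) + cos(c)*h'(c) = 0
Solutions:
 h(c) = C1*sqrt(sin(c) + 1)/sqrt(sin(c) - 1)


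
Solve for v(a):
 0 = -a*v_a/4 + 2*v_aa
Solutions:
 v(a) = C1 + C2*erfi(a/4)


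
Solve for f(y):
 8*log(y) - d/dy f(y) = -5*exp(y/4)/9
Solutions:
 f(y) = C1 + 8*y*log(y) - 8*y + 20*exp(y/4)/9


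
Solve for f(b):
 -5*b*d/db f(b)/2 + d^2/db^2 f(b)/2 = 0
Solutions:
 f(b) = C1 + C2*erfi(sqrt(10)*b/2)


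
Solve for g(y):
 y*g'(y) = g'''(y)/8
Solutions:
 g(y) = C1 + Integral(C2*airyai(2*y) + C3*airybi(2*y), y)


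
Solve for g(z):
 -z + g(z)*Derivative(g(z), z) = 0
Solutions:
 g(z) = -sqrt(C1 + z^2)
 g(z) = sqrt(C1 + z^2)


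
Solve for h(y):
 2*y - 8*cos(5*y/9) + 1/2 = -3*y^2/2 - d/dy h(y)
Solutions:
 h(y) = C1 - y^3/2 - y^2 - y/2 + 72*sin(5*y/9)/5


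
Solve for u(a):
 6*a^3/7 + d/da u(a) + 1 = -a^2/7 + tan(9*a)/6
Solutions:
 u(a) = C1 - 3*a^4/14 - a^3/21 - a - log(cos(9*a))/54


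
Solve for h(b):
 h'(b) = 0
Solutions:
 h(b) = C1


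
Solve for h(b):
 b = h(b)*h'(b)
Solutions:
 h(b) = -sqrt(C1 + b^2)
 h(b) = sqrt(C1 + b^2)


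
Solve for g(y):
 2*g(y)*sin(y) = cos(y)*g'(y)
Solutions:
 g(y) = C1/cos(y)^2


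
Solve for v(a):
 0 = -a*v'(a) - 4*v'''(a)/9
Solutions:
 v(a) = C1 + Integral(C2*airyai(-2^(1/3)*3^(2/3)*a/2) + C3*airybi(-2^(1/3)*3^(2/3)*a/2), a)


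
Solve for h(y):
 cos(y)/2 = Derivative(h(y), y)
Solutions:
 h(y) = C1 + sin(y)/2


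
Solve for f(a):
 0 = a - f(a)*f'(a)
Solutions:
 f(a) = -sqrt(C1 + a^2)
 f(a) = sqrt(C1 + a^2)


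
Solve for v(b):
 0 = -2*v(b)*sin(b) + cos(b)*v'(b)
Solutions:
 v(b) = C1/cos(b)^2


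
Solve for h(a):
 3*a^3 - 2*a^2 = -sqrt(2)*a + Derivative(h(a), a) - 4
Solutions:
 h(a) = C1 + 3*a^4/4 - 2*a^3/3 + sqrt(2)*a^2/2 + 4*a


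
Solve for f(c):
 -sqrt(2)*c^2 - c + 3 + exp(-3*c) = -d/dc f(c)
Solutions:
 f(c) = C1 + sqrt(2)*c^3/3 + c^2/2 - 3*c + exp(-3*c)/3


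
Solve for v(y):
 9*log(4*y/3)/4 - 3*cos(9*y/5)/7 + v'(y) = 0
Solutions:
 v(y) = C1 - 9*y*log(y)/4 - 9*y*log(2)/2 + 9*y/4 + 9*y*log(3)/4 + 5*sin(9*y/5)/21


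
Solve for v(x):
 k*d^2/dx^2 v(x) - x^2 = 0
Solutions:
 v(x) = C1 + C2*x + x^4/(12*k)


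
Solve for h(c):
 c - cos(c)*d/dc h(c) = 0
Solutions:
 h(c) = C1 + Integral(c/cos(c), c)


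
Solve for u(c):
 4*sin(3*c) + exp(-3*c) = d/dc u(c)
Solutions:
 u(c) = C1 - 4*cos(3*c)/3 - exp(-3*c)/3


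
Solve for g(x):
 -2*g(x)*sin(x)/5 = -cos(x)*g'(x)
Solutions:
 g(x) = C1/cos(x)^(2/5)


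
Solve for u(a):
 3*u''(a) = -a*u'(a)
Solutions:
 u(a) = C1 + C2*erf(sqrt(6)*a/6)


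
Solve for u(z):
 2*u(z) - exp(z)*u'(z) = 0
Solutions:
 u(z) = C1*exp(-2*exp(-z))


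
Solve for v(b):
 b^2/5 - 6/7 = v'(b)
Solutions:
 v(b) = C1 + b^3/15 - 6*b/7


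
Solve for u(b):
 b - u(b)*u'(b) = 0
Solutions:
 u(b) = -sqrt(C1 + b^2)
 u(b) = sqrt(C1 + b^2)


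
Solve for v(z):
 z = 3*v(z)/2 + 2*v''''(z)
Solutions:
 v(z) = 2*z/3 + (C1*sin(3^(1/4)*z/2) + C2*cos(3^(1/4)*z/2))*exp(-3^(1/4)*z/2) + (C3*sin(3^(1/4)*z/2) + C4*cos(3^(1/4)*z/2))*exp(3^(1/4)*z/2)


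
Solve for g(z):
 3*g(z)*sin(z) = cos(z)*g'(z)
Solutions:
 g(z) = C1/cos(z)^3


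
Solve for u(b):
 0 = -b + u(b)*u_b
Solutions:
 u(b) = -sqrt(C1 + b^2)
 u(b) = sqrt(C1 + b^2)


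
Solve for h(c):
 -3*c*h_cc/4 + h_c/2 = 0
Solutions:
 h(c) = C1 + C2*c^(5/3)


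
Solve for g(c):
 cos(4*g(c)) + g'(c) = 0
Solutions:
 g(c) = -asin((C1 + exp(8*c))/(C1 - exp(8*c)))/4 + pi/4
 g(c) = asin((C1 + exp(8*c))/(C1 - exp(8*c)))/4


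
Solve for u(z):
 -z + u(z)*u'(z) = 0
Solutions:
 u(z) = -sqrt(C1 + z^2)
 u(z) = sqrt(C1 + z^2)


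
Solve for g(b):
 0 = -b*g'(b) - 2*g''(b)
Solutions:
 g(b) = C1 + C2*erf(b/2)


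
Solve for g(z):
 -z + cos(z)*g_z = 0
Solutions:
 g(z) = C1 + Integral(z/cos(z), z)


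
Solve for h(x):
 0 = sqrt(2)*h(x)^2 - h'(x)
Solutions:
 h(x) = -1/(C1 + sqrt(2)*x)


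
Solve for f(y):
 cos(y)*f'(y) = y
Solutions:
 f(y) = C1 + Integral(y/cos(y), y)


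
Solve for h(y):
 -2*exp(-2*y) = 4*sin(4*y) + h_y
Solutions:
 h(y) = C1 + cos(4*y) + exp(-2*y)


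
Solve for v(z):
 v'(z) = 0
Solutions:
 v(z) = C1


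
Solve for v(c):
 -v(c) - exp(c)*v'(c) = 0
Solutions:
 v(c) = C1*exp(exp(-c))


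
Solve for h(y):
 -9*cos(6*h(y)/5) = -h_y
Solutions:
 -9*y - 5*log(sin(6*h(y)/5) - 1)/12 + 5*log(sin(6*h(y)/5) + 1)/12 = C1


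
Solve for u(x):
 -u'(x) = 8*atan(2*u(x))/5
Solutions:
 Integral(1/atan(2*_y), (_y, u(x))) = C1 - 8*x/5


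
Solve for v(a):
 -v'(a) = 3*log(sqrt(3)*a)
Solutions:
 v(a) = C1 - 3*a*log(a) - 3*a*log(3)/2 + 3*a


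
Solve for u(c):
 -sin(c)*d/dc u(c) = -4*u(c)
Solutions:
 u(c) = C1*(cos(c)^2 - 2*cos(c) + 1)/(cos(c)^2 + 2*cos(c) + 1)


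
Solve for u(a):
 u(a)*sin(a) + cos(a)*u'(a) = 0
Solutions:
 u(a) = C1*cos(a)


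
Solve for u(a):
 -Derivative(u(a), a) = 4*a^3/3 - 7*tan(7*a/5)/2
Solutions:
 u(a) = C1 - a^4/3 - 5*log(cos(7*a/5))/2


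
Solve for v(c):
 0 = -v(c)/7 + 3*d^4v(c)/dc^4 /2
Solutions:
 v(c) = C1*exp(-2^(1/4)*21^(3/4)*c/21) + C2*exp(2^(1/4)*21^(3/4)*c/21) + C3*sin(2^(1/4)*21^(3/4)*c/21) + C4*cos(2^(1/4)*21^(3/4)*c/21)


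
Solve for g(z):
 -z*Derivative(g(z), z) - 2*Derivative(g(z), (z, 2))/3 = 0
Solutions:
 g(z) = C1 + C2*erf(sqrt(3)*z/2)


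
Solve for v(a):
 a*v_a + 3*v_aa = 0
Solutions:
 v(a) = C1 + C2*erf(sqrt(6)*a/6)


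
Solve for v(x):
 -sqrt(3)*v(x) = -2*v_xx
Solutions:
 v(x) = C1*exp(-sqrt(2)*3^(1/4)*x/2) + C2*exp(sqrt(2)*3^(1/4)*x/2)


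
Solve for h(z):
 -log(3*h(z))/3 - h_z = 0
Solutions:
 3*Integral(1/(log(_y) + log(3)), (_y, h(z))) = C1 - z


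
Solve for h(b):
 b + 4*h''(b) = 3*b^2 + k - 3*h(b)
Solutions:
 h(b) = C1*sin(sqrt(3)*b/2) + C2*cos(sqrt(3)*b/2) + b^2 - b/3 + k/3 - 8/3


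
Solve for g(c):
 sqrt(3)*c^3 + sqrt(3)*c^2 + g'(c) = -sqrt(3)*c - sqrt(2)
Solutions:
 g(c) = C1 - sqrt(3)*c^4/4 - sqrt(3)*c^3/3 - sqrt(3)*c^2/2 - sqrt(2)*c


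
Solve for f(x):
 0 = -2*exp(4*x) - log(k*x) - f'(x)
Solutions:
 f(x) = C1 - x*log(k*x) + x - exp(4*x)/2


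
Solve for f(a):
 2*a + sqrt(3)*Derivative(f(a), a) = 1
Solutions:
 f(a) = C1 - sqrt(3)*a^2/3 + sqrt(3)*a/3


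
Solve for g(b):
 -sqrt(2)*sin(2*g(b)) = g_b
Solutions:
 g(b) = pi - acos((-C1 - exp(4*sqrt(2)*b))/(C1 - exp(4*sqrt(2)*b)))/2
 g(b) = acos((-C1 - exp(4*sqrt(2)*b))/(C1 - exp(4*sqrt(2)*b)))/2


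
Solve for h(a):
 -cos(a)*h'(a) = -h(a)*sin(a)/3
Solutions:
 h(a) = C1/cos(a)^(1/3)


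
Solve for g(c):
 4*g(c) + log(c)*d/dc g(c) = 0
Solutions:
 g(c) = C1*exp(-4*li(c))


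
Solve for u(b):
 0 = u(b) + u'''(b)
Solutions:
 u(b) = C3*exp(-b) + (C1*sin(sqrt(3)*b/2) + C2*cos(sqrt(3)*b/2))*exp(b/2)


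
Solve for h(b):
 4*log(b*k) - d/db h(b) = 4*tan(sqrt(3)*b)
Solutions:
 h(b) = C1 + 4*b*log(b*k) - 4*b + 4*sqrt(3)*log(cos(sqrt(3)*b))/3


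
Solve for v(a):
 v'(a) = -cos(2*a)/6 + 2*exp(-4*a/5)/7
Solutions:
 v(a) = C1 - sin(2*a)/12 - 5*exp(-4*a/5)/14


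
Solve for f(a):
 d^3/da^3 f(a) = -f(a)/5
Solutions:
 f(a) = C3*exp(-5^(2/3)*a/5) + (C1*sin(sqrt(3)*5^(2/3)*a/10) + C2*cos(sqrt(3)*5^(2/3)*a/10))*exp(5^(2/3)*a/10)


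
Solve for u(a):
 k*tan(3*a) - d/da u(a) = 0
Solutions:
 u(a) = C1 - k*log(cos(3*a))/3


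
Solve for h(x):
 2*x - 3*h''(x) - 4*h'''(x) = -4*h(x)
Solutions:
 h(x) = C1*exp(-x*((8*sqrt(15) + 31)^(-1/3) + 2 + (8*sqrt(15) + 31)^(1/3))/8)*sin(sqrt(3)*x*(-(8*sqrt(15) + 31)^(1/3) + (8*sqrt(15) + 31)^(-1/3))/8) + C2*exp(-x*((8*sqrt(15) + 31)^(-1/3) + 2 + (8*sqrt(15) + 31)^(1/3))/8)*cos(sqrt(3)*x*(-(8*sqrt(15) + 31)^(1/3) + (8*sqrt(15) + 31)^(-1/3))/8) + C3*exp(x*(-1 + (8*sqrt(15) + 31)^(-1/3) + (8*sqrt(15) + 31)^(1/3))/4) - x/2


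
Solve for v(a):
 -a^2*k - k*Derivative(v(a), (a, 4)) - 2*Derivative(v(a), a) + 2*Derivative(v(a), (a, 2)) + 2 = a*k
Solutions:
 v(a) = C1 + C2*exp(a*(3^(1/3)*(sqrt(3)*sqrt((27 - 8/k)/k^2) + 9/k)^(1/3)/6 - 3^(5/6)*I*(sqrt(3)*sqrt((27 - 8/k)/k^2) + 9/k)^(1/3)/6 - 4/(k*(-3^(1/3) + 3^(5/6)*I)*(sqrt(3)*sqrt((27 - 8/k)/k^2) + 9/k)^(1/3)))) + C3*exp(a*(3^(1/3)*(sqrt(3)*sqrt((27 - 8/k)/k^2) + 9/k)^(1/3)/6 + 3^(5/6)*I*(sqrt(3)*sqrt((27 - 8/k)/k^2) + 9/k)^(1/3)/6 + 4/(k*(3^(1/3) + 3^(5/6)*I)*(sqrt(3)*sqrt((27 - 8/k)/k^2) + 9/k)^(1/3)))) + C4*exp(-3^(1/3)*a*((sqrt(3)*sqrt((27 - 8/k)/k^2) + 9/k)^(1/3) + 2*3^(1/3)/(k*(sqrt(3)*sqrt((27 - 8/k)/k^2) + 9/k)^(1/3)))/3) - a^3*k/6 - 3*a^2*k/4 - 3*a*k/2 + a


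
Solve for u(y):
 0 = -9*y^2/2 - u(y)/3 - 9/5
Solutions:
 u(y) = -27*y^2/2 - 27/5


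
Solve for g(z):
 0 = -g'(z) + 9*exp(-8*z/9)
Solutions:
 g(z) = C1 - 81*exp(-8*z/9)/8


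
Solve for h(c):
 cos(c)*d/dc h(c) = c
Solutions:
 h(c) = C1 + Integral(c/cos(c), c)


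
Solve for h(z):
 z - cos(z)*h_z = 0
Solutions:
 h(z) = C1 + Integral(z/cos(z), z)


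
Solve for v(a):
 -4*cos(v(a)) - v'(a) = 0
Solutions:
 v(a) = pi - asin((C1 + exp(8*a))/(C1 - exp(8*a)))
 v(a) = asin((C1 + exp(8*a))/(C1 - exp(8*a)))


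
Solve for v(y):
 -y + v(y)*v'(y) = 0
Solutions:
 v(y) = -sqrt(C1 + y^2)
 v(y) = sqrt(C1 + y^2)


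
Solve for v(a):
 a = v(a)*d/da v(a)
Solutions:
 v(a) = -sqrt(C1 + a^2)
 v(a) = sqrt(C1 + a^2)


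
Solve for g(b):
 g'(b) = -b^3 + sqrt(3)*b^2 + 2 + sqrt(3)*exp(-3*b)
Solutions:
 g(b) = C1 - b^4/4 + sqrt(3)*b^3/3 + 2*b - sqrt(3)*exp(-3*b)/3


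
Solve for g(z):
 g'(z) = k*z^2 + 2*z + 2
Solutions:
 g(z) = C1 + k*z^3/3 + z^2 + 2*z


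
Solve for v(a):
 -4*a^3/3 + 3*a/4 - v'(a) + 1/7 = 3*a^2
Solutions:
 v(a) = C1 - a^4/3 - a^3 + 3*a^2/8 + a/7


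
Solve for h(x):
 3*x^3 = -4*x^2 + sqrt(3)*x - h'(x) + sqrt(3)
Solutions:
 h(x) = C1 - 3*x^4/4 - 4*x^3/3 + sqrt(3)*x^2/2 + sqrt(3)*x


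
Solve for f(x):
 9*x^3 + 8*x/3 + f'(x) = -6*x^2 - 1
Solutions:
 f(x) = C1 - 9*x^4/4 - 2*x^3 - 4*x^2/3 - x


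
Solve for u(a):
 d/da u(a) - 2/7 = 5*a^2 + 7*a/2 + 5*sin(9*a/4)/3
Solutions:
 u(a) = C1 + 5*a^3/3 + 7*a^2/4 + 2*a/7 - 20*cos(9*a/4)/27


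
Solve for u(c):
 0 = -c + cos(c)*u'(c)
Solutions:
 u(c) = C1 + Integral(c/cos(c), c)


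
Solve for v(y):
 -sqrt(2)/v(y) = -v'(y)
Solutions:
 v(y) = -sqrt(C1 + 2*sqrt(2)*y)
 v(y) = sqrt(C1 + 2*sqrt(2)*y)


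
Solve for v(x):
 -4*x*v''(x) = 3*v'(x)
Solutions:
 v(x) = C1 + C2*x^(1/4)


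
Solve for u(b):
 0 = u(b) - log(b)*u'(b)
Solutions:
 u(b) = C1*exp(li(b))


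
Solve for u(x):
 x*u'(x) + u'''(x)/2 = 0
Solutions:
 u(x) = C1 + Integral(C2*airyai(-2^(1/3)*x) + C3*airybi(-2^(1/3)*x), x)


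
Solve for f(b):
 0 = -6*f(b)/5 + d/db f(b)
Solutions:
 f(b) = C1*exp(6*b/5)


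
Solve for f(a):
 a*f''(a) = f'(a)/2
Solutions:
 f(a) = C1 + C2*a^(3/2)


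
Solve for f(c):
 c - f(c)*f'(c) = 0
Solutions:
 f(c) = -sqrt(C1 + c^2)
 f(c) = sqrt(C1 + c^2)


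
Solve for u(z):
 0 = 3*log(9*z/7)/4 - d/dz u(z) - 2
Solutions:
 u(z) = C1 + 3*z*log(z)/4 - 11*z/4 - 3*z*log(7)/4 + 3*z*log(3)/2


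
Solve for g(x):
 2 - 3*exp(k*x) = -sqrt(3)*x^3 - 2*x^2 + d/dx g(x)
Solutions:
 g(x) = C1 + sqrt(3)*x^4/4 + 2*x^3/3 + 2*x - 3*exp(k*x)/k


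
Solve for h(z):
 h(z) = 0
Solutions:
 h(z) = 0


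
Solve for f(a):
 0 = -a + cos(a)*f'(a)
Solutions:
 f(a) = C1 + Integral(a/cos(a), a)


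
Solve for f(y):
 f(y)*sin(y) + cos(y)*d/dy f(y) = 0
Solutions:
 f(y) = C1*cos(y)


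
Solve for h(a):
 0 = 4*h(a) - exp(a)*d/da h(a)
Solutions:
 h(a) = C1*exp(-4*exp(-a))


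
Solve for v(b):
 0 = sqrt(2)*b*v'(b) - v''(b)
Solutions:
 v(b) = C1 + C2*erfi(2^(3/4)*b/2)


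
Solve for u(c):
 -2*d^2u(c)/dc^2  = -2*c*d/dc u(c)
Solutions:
 u(c) = C1 + C2*erfi(sqrt(2)*c/2)


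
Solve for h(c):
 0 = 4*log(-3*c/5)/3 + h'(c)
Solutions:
 h(c) = C1 - 4*c*log(-c)/3 + 4*c*(-log(3) + 1 + log(5))/3


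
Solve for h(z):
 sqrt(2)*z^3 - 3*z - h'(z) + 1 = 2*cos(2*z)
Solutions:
 h(z) = C1 + sqrt(2)*z^4/4 - 3*z^2/2 + z - sin(2*z)


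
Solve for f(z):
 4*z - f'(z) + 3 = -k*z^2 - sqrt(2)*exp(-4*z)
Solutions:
 f(z) = C1 + k*z^3/3 + 2*z^2 + 3*z - sqrt(2)*exp(-4*z)/4


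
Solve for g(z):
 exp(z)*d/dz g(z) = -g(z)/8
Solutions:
 g(z) = C1*exp(exp(-z)/8)


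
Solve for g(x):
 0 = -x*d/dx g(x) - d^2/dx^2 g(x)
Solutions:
 g(x) = C1 + C2*erf(sqrt(2)*x/2)


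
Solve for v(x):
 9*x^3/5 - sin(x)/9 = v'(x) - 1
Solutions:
 v(x) = C1 + 9*x^4/20 + x + cos(x)/9


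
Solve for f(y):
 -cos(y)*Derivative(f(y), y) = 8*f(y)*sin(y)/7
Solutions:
 f(y) = C1*cos(y)^(8/7)


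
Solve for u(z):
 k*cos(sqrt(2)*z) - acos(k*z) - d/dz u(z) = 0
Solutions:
 u(z) = C1 + sqrt(2)*k*sin(sqrt(2)*z)/2 - Piecewise((z*acos(k*z) - sqrt(-k^2*z^2 + 1)/k, Ne(k, 0)), (pi*z/2, True))


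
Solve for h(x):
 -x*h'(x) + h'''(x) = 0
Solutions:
 h(x) = C1 + Integral(C2*airyai(x) + C3*airybi(x), x)


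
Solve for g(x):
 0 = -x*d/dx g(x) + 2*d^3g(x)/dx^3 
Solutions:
 g(x) = C1 + Integral(C2*airyai(2^(2/3)*x/2) + C3*airybi(2^(2/3)*x/2), x)


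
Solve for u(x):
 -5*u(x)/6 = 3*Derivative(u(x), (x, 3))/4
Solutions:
 u(x) = C3*exp(-30^(1/3)*x/3) + (C1*sin(10^(1/3)*3^(5/6)*x/6) + C2*cos(10^(1/3)*3^(5/6)*x/6))*exp(30^(1/3)*x/6)


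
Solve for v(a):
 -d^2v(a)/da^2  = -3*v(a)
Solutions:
 v(a) = C1*exp(-sqrt(3)*a) + C2*exp(sqrt(3)*a)


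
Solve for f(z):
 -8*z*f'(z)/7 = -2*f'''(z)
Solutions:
 f(z) = C1 + Integral(C2*airyai(14^(2/3)*z/7) + C3*airybi(14^(2/3)*z/7), z)


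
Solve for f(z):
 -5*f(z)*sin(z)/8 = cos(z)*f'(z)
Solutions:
 f(z) = C1*cos(z)^(5/8)


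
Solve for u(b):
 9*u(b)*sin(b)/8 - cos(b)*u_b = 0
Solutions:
 u(b) = C1/cos(b)^(9/8)


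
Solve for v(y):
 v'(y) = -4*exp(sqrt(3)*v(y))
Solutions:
 v(y) = sqrt(3)*(2*log(1/(C1 + 4*y)) - log(3))/6


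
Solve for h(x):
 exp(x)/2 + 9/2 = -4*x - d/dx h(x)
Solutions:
 h(x) = C1 - 2*x^2 - 9*x/2 - exp(x)/2


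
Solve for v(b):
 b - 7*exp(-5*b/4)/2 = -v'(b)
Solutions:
 v(b) = C1 - b^2/2 - 14*exp(-5*b/4)/5


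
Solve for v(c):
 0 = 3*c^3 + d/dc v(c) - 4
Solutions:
 v(c) = C1 - 3*c^4/4 + 4*c


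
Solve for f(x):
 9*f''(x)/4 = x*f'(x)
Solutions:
 f(x) = C1 + C2*erfi(sqrt(2)*x/3)


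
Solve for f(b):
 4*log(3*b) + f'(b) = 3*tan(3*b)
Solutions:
 f(b) = C1 - 4*b*log(b) - 4*b*log(3) + 4*b - log(cos(3*b))


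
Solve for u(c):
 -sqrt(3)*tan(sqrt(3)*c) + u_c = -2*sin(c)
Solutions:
 u(c) = C1 - log(cos(sqrt(3)*c)) + 2*cos(c)


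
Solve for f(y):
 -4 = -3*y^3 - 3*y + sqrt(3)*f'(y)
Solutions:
 f(y) = C1 + sqrt(3)*y^4/4 + sqrt(3)*y^2/2 - 4*sqrt(3)*y/3


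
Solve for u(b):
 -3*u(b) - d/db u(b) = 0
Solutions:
 u(b) = C1*exp(-3*b)


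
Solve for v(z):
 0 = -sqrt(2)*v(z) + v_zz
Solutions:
 v(z) = C1*exp(-2^(1/4)*z) + C2*exp(2^(1/4)*z)


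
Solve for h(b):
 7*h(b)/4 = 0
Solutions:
 h(b) = 0


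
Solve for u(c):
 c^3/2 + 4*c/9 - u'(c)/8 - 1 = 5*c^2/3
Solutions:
 u(c) = C1 + c^4 - 40*c^3/9 + 16*c^2/9 - 8*c


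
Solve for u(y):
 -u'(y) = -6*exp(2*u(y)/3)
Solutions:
 u(y) = 3*log(-sqrt(-1/(C1 + 6*y))) - 3*log(2) + 3*log(6)/2
 u(y) = 3*log(-1/(C1 + 6*y))/2 - 3*log(2) + 3*log(6)/2


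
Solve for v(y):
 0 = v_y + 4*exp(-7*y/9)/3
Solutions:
 v(y) = C1 + 12*exp(-7*y/9)/7


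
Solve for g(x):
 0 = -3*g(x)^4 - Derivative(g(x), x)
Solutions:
 g(x) = (-3^(2/3) - 3*3^(1/6)*I)*(1/(C1 + 3*x))^(1/3)/6
 g(x) = (-3^(2/3) + 3*3^(1/6)*I)*(1/(C1 + 3*x))^(1/3)/6
 g(x) = (1/(C1 + 9*x))^(1/3)


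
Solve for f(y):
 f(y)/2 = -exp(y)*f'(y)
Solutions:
 f(y) = C1*exp(exp(-y)/2)


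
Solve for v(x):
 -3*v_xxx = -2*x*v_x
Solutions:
 v(x) = C1 + Integral(C2*airyai(2^(1/3)*3^(2/3)*x/3) + C3*airybi(2^(1/3)*3^(2/3)*x/3), x)


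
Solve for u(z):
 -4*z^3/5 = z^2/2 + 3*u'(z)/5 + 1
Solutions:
 u(z) = C1 - z^4/3 - 5*z^3/18 - 5*z/3


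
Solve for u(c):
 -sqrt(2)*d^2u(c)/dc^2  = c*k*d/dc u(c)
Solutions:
 u(c) = Piecewise((-2^(3/4)*sqrt(pi)*C1*erf(2^(1/4)*c*sqrt(k)/2)/(2*sqrt(k)) - C2, (k > 0) | (k < 0)), (-C1*c - C2, True))


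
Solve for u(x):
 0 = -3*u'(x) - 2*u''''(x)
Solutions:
 u(x) = C1 + C4*exp(-2^(2/3)*3^(1/3)*x/2) + (C2*sin(2^(2/3)*3^(5/6)*x/4) + C3*cos(2^(2/3)*3^(5/6)*x/4))*exp(2^(2/3)*3^(1/3)*x/4)


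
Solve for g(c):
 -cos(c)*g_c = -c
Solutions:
 g(c) = C1 + Integral(c/cos(c), c)


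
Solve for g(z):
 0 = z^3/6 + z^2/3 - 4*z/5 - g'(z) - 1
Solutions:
 g(z) = C1 + z^4/24 + z^3/9 - 2*z^2/5 - z


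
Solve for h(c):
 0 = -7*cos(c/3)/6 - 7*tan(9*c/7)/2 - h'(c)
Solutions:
 h(c) = C1 + 49*log(cos(9*c/7))/18 - 7*sin(c/3)/2


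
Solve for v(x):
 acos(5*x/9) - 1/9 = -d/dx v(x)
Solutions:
 v(x) = C1 - x*acos(5*x/9) + x/9 + sqrt(81 - 25*x^2)/5


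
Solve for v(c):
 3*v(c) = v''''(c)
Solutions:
 v(c) = C1*exp(-3^(1/4)*c) + C2*exp(3^(1/4)*c) + C3*sin(3^(1/4)*c) + C4*cos(3^(1/4)*c)


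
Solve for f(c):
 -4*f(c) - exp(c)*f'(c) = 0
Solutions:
 f(c) = C1*exp(4*exp(-c))


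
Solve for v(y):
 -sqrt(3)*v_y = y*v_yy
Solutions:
 v(y) = C1 + C2*y^(1 - sqrt(3))


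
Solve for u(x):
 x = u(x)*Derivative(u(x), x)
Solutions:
 u(x) = -sqrt(C1 + x^2)
 u(x) = sqrt(C1 + x^2)


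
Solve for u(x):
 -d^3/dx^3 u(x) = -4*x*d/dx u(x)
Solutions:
 u(x) = C1 + Integral(C2*airyai(2^(2/3)*x) + C3*airybi(2^(2/3)*x), x)


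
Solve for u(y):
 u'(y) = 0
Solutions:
 u(y) = C1


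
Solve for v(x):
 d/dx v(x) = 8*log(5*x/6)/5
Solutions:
 v(x) = C1 + 8*x*log(x)/5 - 8*x*log(6)/5 - 8*x/5 + 8*x*log(5)/5


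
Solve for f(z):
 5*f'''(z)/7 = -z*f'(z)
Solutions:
 f(z) = C1 + Integral(C2*airyai(-5^(2/3)*7^(1/3)*z/5) + C3*airybi(-5^(2/3)*7^(1/3)*z/5), z)


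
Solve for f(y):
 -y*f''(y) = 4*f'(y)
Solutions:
 f(y) = C1 + C2/y^3


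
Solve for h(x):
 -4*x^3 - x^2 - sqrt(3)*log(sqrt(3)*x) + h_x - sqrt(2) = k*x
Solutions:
 h(x) = C1 + k*x^2/2 + x^4 + x^3/3 + sqrt(3)*x*log(x) - sqrt(3)*x + sqrt(3)*x*log(3)/2 + sqrt(2)*x


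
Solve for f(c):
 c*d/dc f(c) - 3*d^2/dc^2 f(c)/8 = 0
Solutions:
 f(c) = C1 + C2*erfi(2*sqrt(3)*c/3)


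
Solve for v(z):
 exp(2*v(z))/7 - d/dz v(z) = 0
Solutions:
 v(z) = log(-1/(C1 + z))/2 - log(2) + log(14)/2
 v(z) = log(-sqrt(-1/(C1 + z))) - log(2) + log(14)/2


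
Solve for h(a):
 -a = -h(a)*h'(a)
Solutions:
 h(a) = -sqrt(C1 + a^2)
 h(a) = sqrt(C1 + a^2)


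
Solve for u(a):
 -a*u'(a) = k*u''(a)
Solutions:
 u(a) = C1 + C2*sqrt(k)*erf(sqrt(2)*a*sqrt(1/k)/2)


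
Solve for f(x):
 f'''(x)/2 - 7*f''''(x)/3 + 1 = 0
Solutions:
 f(x) = C1 + C2*x + C3*x^2 + C4*exp(3*x/14) - x^3/3


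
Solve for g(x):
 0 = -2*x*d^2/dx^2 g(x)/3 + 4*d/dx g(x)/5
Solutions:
 g(x) = C1 + C2*x^(11/5)


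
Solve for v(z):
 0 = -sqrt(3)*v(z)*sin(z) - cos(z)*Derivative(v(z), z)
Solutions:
 v(z) = C1*cos(z)^(sqrt(3))


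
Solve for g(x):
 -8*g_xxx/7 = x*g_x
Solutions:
 g(x) = C1 + Integral(C2*airyai(-7^(1/3)*x/2) + C3*airybi(-7^(1/3)*x/2), x)


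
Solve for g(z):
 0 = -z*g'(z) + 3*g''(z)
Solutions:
 g(z) = C1 + C2*erfi(sqrt(6)*z/6)


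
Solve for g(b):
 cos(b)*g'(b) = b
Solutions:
 g(b) = C1 + Integral(b/cos(b), b)


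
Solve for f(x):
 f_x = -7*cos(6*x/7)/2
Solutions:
 f(x) = C1 - 49*sin(6*x/7)/12


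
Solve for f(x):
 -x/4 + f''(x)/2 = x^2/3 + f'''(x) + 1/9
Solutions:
 f(x) = C1 + C2*x + C3*exp(x/2) + x^4/18 + 19*x^3/36 + 59*x^2/18


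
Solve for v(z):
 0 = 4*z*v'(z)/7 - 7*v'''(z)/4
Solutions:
 v(z) = C1 + Integral(C2*airyai(2*14^(1/3)*z/7) + C3*airybi(2*14^(1/3)*z/7), z)


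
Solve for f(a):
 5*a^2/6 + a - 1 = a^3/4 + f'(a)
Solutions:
 f(a) = C1 - a^4/16 + 5*a^3/18 + a^2/2 - a


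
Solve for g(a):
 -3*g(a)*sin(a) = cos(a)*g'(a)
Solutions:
 g(a) = C1*cos(a)^3


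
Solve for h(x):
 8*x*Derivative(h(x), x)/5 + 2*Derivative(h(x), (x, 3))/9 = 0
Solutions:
 h(x) = C1 + Integral(C2*airyai(-30^(2/3)*x/5) + C3*airybi(-30^(2/3)*x/5), x)


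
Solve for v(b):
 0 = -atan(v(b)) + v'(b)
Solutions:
 Integral(1/atan(_y), (_y, v(b))) = C1 + b


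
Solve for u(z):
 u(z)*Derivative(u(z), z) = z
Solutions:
 u(z) = -sqrt(C1 + z^2)
 u(z) = sqrt(C1 + z^2)


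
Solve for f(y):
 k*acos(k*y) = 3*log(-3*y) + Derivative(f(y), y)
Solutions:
 f(y) = C1 + k*Piecewise((y*acos(k*y) - sqrt(-k^2*y^2 + 1)/k, Ne(k, 0)), (pi*y/2, True)) - 3*y*log(-y) - 3*y*log(3) + 3*y


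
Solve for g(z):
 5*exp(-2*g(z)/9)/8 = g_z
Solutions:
 g(z) = 9*log(-sqrt(C1 + 5*z)) - 9*log(6)
 g(z) = 9*log(C1 + 5*z)/2 - 9*log(6)


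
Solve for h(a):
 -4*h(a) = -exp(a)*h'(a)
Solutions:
 h(a) = C1*exp(-4*exp(-a))


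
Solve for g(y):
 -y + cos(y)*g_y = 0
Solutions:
 g(y) = C1 + Integral(y/cos(y), y)


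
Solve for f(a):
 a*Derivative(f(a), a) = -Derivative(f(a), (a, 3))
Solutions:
 f(a) = C1 + Integral(C2*airyai(-a) + C3*airybi(-a), a)


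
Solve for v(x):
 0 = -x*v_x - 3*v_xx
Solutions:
 v(x) = C1 + C2*erf(sqrt(6)*x/6)


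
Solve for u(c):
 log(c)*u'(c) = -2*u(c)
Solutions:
 u(c) = C1*exp(-2*li(c))


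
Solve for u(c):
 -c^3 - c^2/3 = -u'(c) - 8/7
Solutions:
 u(c) = C1 + c^4/4 + c^3/9 - 8*c/7


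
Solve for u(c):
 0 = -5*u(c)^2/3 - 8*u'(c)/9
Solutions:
 u(c) = 8/(C1 + 15*c)


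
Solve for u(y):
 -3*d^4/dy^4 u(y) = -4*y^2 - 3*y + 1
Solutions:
 u(y) = C1 + C2*y + C3*y^2 + C4*y^3 + y^6/270 + y^5/120 - y^4/72


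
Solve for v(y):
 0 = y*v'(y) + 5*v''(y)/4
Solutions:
 v(y) = C1 + C2*erf(sqrt(10)*y/5)


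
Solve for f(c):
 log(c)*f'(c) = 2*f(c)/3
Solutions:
 f(c) = C1*exp(2*li(c)/3)


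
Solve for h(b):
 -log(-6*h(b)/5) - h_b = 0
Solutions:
 Integral(1/(log(-_y) - log(5) + log(6)), (_y, h(b))) = C1 - b
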